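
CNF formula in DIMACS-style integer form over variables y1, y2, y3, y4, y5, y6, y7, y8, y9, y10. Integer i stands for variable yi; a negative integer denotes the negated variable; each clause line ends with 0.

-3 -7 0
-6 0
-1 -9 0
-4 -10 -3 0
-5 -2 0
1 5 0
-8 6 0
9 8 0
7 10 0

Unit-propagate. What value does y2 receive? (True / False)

False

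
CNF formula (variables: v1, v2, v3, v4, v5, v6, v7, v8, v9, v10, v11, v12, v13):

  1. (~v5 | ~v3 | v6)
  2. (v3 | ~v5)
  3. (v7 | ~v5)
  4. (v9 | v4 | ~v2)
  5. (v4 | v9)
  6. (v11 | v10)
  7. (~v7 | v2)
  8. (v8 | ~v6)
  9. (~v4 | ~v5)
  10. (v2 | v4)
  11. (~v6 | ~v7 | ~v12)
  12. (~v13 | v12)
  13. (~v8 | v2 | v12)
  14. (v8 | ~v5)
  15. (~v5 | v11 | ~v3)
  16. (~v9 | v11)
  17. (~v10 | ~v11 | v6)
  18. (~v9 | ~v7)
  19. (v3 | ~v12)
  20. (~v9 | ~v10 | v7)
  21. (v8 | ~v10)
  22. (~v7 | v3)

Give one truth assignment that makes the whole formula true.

Pure literal: v5 appears only negated; assign v5 = False.
v13 occurs only negated in the remaining clauses — set v13 = False.
Set v2 = True and propagate.
For the remaining variables, v1 = True, v3 = False, v4 = True, v6 = True, v7 = False, v8 = True, v9 = False, v10 = True, v11 = False, v12 = False works.

v1 = T, v2 = T, v3 = F, v4 = T, v5 = F, v6 = T, v7 = F, v8 = T, v9 = F, v10 = T, v11 = F, v12 = F, v13 = F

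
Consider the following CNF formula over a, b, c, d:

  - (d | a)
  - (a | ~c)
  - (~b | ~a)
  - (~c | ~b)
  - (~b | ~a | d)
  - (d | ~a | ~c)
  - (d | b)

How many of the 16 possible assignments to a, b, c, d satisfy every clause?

4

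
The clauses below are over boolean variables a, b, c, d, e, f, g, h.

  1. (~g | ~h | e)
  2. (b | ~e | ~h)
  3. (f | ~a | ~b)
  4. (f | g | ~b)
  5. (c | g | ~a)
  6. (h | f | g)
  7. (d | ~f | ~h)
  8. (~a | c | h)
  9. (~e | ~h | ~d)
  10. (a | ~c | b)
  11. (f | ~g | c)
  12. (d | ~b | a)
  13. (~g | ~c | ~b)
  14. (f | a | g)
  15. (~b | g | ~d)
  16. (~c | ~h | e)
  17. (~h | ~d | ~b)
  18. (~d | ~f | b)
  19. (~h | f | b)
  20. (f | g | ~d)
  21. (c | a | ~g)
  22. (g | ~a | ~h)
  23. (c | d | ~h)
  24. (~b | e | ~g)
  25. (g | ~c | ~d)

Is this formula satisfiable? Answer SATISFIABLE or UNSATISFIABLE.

SATISFIABLE

Try a = False.
Set b = False and propagate.
  then c is forced to False.
  then g is forced to False.
  then f is forced to True.
  then d is forced to False.
  then h is forced to False.
e is now unconstrained; take e = False.
So a=0  b=0  c=0  d=0  e=0  f=1  g=0  h=0 is a satisfying assignment.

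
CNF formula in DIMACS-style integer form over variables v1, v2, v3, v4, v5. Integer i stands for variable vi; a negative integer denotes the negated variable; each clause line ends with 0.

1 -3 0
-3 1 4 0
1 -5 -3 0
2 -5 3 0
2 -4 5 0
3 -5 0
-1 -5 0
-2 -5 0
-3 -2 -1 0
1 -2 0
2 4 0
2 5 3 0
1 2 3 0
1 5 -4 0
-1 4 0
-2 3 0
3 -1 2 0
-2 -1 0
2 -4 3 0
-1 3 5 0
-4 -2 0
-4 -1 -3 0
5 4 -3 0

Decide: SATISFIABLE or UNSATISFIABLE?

v3 = True:
  propagation gives v1=True, v5=False, v2=False, v4=False; an empty clause results — contradiction.
v3 = False:
  propagation gives v5=False, v2=True; an empty clause results — contradiction.
Every branch closes, so no satisfying assignment exists.

UNSATISFIABLE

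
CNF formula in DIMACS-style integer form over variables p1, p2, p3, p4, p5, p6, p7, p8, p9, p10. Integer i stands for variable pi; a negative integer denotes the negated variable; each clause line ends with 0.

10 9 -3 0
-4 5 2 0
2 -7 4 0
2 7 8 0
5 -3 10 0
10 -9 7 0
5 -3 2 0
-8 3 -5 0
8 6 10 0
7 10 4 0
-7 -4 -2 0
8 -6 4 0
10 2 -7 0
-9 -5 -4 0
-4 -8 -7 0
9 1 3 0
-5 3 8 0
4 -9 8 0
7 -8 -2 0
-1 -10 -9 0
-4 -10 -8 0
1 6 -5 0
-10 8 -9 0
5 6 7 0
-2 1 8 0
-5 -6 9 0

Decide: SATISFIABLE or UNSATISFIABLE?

SATISFIABLE

Set p1 = True and propagate.
For the remaining variables, p2 = True, p3 = True, p4 = False, p5 = True, p6 = False, p7 = True, p8 = True, p9 = False, p10 = True works.
So p1=1, p2=1, p3=1, p4=0, p5=1, p6=0, p7=1, p8=1, p9=0, p10=1 is a satisfying assignment.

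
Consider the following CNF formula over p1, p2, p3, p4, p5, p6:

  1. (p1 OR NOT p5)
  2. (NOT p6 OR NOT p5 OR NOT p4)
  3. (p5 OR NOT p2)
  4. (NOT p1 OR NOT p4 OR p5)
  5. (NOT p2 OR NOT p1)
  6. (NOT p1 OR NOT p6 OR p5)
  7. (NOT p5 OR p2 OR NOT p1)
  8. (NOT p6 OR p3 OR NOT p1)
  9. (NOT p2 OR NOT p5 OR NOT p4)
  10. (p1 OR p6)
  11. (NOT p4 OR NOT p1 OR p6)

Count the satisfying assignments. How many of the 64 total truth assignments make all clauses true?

6

Satisfying assignments:
  p1=F p2=F p3=F p4=F p5=F p6=T
  p1=F p2=F p3=F p4=T p5=F p6=T
  p1=F p2=F p3=T p4=F p5=F p6=T
  p1=F p2=F p3=T p4=T p5=F p6=T
  p1=T p2=F p3=F p4=F p5=F p6=F
  p1=T p2=F p3=T p4=F p5=F p6=F
Count: 6.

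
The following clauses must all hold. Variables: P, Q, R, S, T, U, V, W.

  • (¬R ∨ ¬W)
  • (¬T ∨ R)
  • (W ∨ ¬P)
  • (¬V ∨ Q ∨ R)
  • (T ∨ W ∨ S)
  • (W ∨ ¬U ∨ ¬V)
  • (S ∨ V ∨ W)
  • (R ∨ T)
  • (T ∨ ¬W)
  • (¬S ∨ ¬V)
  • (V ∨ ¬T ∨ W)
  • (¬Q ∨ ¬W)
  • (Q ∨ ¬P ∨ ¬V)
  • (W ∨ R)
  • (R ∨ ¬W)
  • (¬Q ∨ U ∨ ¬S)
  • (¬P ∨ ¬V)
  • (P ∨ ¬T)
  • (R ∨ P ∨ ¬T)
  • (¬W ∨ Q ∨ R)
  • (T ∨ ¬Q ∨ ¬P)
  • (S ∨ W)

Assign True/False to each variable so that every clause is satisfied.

P=False, Q=False, R=True, S=True, T=False, U=False, V=False, W=False

Check each clause:
  1. (¬R ∨ ¬W) — ¬W is true.
  2. (R ∨ ¬T) — R is true.
  3. (¬P ∨ W) — ¬P is true.
  4. (R ∨ Q ∨ ¬V) — ¬V is true.
  5. (S ∨ T ∨ W) — S is true.
  6. (¬U ∨ ¬V ∨ W) — ¬V is true.
  7. (V ∨ W ∨ S) — S is true.
  8. (T ∨ R) — R is true.
  9. (T ∨ ¬W) — ¬W is true.
  10. (¬S ∨ ¬V) — ¬V is true.
  11. (W ∨ V ∨ ¬T) — ¬T is true.
  12. (¬W ∨ ¬Q) — ¬W is true.
  13. (¬V ∨ Q ∨ ¬P) — ¬V is true.
  14. (R ∨ W) — R is true.
  15. (R ∨ ¬W) — ¬W is true.
  16. (¬Q ∨ ¬S ∨ U) — ¬Q is true.
  17. (¬V ∨ ¬P) — ¬V is true.
  18. (P ∨ ¬T) — ¬T is true.
  19. (R ∨ ¬T ∨ P) — R is true.
  20. (Q ∨ R ∨ ¬W) — ¬W is true.
  21. (¬Q ∨ T ∨ ¬P) — ¬P is true.
  22. (S ∨ W) — S is true.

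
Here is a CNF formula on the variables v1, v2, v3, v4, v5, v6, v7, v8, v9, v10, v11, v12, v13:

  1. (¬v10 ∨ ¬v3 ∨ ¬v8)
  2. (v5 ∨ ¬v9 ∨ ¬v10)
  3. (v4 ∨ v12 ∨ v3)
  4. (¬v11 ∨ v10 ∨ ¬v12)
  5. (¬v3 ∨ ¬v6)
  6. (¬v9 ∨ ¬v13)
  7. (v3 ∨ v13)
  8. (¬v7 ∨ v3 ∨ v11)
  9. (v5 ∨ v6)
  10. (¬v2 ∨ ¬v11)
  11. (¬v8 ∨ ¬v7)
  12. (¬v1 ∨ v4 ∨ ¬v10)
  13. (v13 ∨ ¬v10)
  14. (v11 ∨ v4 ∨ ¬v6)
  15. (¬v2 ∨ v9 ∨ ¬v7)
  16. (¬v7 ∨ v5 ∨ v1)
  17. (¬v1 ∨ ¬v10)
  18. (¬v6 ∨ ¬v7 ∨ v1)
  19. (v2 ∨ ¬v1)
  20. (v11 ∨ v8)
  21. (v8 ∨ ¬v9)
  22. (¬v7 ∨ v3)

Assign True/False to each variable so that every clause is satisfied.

v1=F, v2=F, v3=T, v4=F, v5=T, v6=F, v7=F, v8=T, v9=T, v10=F, v11=T, v12=F, v13=F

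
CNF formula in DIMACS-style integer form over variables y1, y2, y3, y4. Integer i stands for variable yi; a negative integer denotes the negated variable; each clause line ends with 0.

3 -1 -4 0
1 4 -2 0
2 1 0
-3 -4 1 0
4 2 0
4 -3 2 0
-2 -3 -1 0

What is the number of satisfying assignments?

The models are:
  y1=F y2=T y3=F y4=T
  y1=T y2=F y3=T y4=T
  y1=T y2=T y3=F y4=F
Count: 3.

3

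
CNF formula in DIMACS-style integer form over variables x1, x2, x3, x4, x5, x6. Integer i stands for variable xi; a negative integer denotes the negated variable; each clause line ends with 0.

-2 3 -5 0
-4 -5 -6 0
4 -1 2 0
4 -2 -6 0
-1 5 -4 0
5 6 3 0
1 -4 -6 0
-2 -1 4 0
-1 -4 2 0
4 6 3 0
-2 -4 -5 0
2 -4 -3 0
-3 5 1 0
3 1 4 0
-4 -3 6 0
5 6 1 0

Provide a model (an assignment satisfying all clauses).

x1 = 0  x2 = 0  x3 = 1  x4 = 0  x5 = 1  x6 = 0

Check each clause:
  1. (NOT x2 OR NOT x5 OR x3) — x3 is true.
  2. (NOT x6 OR NOT x5 OR NOT x4) — NOT x6 is true.
  3. (NOT x1 OR x4 OR x2) — NOT x1 is true.
  4. (NOT x6 OR NOT x2 OR x4) — NOT x6 is true.
  5. (NOT x1 OR NOT x4 OR x5) — NOT x4 is true.
  6. (x6 OR x5 OR x3) — x3 is true.
  7. (NOT x4 OR x1 OR NOT x6) — NOT x6 is true.
  8. (NOT x2 OR NOT x1 OR x4) — NOT x1 is true.
  9. (x2 OR NOT x1 OR NOT x4) — NOT x4 is true.
  10. (x6 OR x4 OR x3) — x3 is true.
  11. (NOT x4 OR NOT x2 OR NOT x5) — NOT x4 is true.
  12. (x2 OR NOT x3 OR NOT x4) — NOT x4 is true.
  13. (x1 OR x5 OR NOT x3) — x5 is true.
  14. (x3 OR x1 OR x4) — x3 is true.
  15. (x6 OR NOT x3 OR NOT x4) — NOT x4 is true.
  16. (x5 OR x1 OR x6) — x5 is true.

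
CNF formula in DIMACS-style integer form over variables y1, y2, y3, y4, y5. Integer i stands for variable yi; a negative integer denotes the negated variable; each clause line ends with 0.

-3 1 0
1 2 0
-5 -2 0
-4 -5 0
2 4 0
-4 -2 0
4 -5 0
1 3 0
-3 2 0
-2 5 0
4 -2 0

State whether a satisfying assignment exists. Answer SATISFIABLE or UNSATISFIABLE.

SATISFIABLE

Pure literal: y1 appears only positively; assign y1 = True.
Set y2 = False and propagate.
  then y4 is forced to True.
  then y5 is forced to False.
  then y3 is forced to False.
So y1 = T, y2 = F, y3 = F, y4 = T, y5 = F is a satisfying assignment.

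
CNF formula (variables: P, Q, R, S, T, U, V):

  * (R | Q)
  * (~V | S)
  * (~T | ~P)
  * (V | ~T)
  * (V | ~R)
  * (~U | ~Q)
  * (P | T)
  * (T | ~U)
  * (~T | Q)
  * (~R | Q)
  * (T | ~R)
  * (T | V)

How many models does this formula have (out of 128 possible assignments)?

Satisfying assignments:
  P=0 Q=1 R=0 S=1 T=1 U=0 V=1
  P=0 Q=1 R=1 S=1 T=1 U=0 V=1
  P=1 Q=1 R=0 S=1 T=0 U=0 V=1
That's 3 in total.

3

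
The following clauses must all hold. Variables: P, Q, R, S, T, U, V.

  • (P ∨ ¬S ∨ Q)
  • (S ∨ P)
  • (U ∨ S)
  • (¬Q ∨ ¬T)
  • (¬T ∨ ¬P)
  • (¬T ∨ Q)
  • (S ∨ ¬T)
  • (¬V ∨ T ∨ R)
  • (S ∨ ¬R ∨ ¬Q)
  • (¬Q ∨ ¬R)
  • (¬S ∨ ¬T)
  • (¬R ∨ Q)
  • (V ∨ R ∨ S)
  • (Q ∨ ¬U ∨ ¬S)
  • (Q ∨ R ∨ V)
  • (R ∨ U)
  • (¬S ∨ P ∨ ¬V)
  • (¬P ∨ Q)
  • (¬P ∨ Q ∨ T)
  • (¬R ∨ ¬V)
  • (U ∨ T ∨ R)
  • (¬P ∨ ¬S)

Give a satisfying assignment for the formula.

P = F, Q = T, R = F, S = T, T = F, U = T, V = F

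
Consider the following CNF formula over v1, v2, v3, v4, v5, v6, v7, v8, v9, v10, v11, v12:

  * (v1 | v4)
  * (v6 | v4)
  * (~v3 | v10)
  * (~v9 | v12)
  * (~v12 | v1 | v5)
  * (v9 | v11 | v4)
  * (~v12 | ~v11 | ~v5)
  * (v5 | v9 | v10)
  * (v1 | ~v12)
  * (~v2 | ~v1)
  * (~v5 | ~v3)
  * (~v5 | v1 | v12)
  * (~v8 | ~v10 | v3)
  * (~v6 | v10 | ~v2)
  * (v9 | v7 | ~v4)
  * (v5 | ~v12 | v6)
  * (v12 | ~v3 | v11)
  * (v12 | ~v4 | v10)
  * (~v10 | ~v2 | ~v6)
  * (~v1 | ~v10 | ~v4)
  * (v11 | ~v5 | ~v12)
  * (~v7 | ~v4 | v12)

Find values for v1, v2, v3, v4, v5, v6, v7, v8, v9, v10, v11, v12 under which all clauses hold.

Pure literal: v2 appears only negated; assign v2 = False.
v8 occurs only negated in the remaining clauses — set v8 = False.
Try v1 = True.
Try v3 = True.
  then v10 is forced to True.
  then v5 is forced to False.
  then v4 is forced to False.
  then v6 is forced to True.
Set v9 = False and propagate.
  then v11 is forced to True.
v7, v12 are now unconstrained; take v7 = True, v12 = True.

v1=T, v2=F, v3=T, v4=F, v5=F, v6=T, v7=T, v8=F, v9=F, v10=T, v11=T, v12=T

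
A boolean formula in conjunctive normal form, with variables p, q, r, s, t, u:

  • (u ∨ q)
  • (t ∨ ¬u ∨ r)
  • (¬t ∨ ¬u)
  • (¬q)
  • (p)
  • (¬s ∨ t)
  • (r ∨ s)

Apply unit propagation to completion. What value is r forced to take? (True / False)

Unit clause (¬q) sets q = False.
(q ∨ u) with q = False leaves only u, so u = True.
From (¬u ∨ ¬t) and u = True: t = False.
In (¬u ∨ r ∨ t), ¬u, t are now false; r must hold, so r = True.

True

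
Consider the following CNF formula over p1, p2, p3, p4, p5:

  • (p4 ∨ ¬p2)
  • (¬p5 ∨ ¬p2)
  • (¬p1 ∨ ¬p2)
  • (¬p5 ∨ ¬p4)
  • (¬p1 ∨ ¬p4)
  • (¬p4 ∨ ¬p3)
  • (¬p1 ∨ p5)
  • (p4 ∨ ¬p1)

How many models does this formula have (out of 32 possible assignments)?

The models are:
  p1=F p2=F p3=F p4=F p5=F
  p1=F p2=F p3=F p4=F p5=T
  p1=F p2=F p3=F p4=T p5=F
  p1=F p2=F p3=T p4=F p5=F
  p1=F p2=F p3=T p4=F p5=T
  p1=F p2=T p3=F p4=T p5=F
That's 6 in total.

6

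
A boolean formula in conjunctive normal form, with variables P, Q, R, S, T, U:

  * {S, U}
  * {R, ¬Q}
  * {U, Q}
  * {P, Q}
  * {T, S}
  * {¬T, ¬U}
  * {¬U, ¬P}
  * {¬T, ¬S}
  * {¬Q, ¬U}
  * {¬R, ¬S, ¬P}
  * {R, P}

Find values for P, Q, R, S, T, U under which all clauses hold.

P=False, Q=True, R=True, S=True, T=False, U=False

Check each clause:
  1. {S, U} — S is true.
  2. {R, ¬Q} — R is true.
  3. {U, Q} — Q is true.
  4. {P, Q} — Q is true.
  5. {S, T} — S is true.
  6. {¬T, ¬U} — ¬U is true.
  7. {¬P, ¬U} — ¬U is true.
  8. {¬S, ¬T} — ¬T is true.
  9. {¬Q, ¬U} — ¬U is true.
  10. {¬S, ¬R, ¬P} — ¬P is true.
  11. {R, P} — R is true.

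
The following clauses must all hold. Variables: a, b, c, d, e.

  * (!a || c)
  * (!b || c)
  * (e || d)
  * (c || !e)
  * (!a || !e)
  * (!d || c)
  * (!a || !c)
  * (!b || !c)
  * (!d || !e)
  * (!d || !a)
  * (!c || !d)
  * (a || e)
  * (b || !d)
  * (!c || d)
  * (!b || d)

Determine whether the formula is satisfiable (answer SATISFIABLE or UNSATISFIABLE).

c = True:
  propagation gives a=False, b=False, d=False; an empty clause results — contradiction.
c = False:
  propagation gives a=False, b=False, e=False; an empty clause results — contradiction.
Every branch closes, so no satisfying assignment exists.

UNSATISFIABLE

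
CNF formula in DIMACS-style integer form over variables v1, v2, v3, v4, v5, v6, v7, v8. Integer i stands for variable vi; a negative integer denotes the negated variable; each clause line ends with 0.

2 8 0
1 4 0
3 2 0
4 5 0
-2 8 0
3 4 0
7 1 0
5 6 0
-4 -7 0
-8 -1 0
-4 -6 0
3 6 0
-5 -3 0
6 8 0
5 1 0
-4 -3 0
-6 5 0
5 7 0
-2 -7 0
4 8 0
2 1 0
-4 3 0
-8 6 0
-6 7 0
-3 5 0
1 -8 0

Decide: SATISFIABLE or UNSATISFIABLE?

UNSATISFIABLE

v4 = True:
  propagation gives v7=False, v1=True, v8=False, v2=True; an empty clause results — contradiction.
v4 = False:
  propagation gives v1=True, v5=True, v3=True; an empty clause results — contradiction.
Every branch closes, so no satisfying assignment exists.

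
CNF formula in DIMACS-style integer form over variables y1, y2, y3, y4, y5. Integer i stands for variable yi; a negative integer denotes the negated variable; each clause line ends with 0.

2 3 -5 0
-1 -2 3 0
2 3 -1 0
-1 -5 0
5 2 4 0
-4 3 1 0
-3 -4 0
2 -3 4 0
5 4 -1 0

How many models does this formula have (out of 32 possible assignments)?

Satisfying assignments:
  y1=F y2=T y3=F y4=F y5=F
  y1=F y2=T y3=F y4=F y5=T
  y1=F y2=T y3=T y4=F y5=F
  y1=F y2=T y3=T y4=F y5=T
Count: 4.

4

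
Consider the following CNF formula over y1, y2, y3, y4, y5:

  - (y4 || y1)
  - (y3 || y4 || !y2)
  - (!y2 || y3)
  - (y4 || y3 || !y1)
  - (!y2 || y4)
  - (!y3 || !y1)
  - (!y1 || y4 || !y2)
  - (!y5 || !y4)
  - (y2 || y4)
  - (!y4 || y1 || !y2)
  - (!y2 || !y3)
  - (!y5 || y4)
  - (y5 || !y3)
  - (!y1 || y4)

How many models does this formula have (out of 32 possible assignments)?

The models are:
  y1=F y2=F y3=F y4=T y5=F
  y1=T y2=F y3=F y4=T y5=F
Count: 2.

2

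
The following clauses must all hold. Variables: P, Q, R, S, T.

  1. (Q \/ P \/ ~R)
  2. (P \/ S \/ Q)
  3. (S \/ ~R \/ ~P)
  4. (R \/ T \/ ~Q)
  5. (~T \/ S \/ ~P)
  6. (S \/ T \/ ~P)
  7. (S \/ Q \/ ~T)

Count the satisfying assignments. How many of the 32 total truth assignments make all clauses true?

15

Split on P, then S.
  P=T, S=T: 7 of the 8 assignments to (Q,R,T) work.
  P=T, S=F: a clause becomes empty — 0.
  P=F, S=T: 5 of the 8 assignments to (Q,R,T) work.
  P=F, S=F: remaining (Q,R,T) ∈ {(T,F,T); (T,T,F); (T,T,T)} — 3.
Total: 7 + 0 + 5 + 3 = 15.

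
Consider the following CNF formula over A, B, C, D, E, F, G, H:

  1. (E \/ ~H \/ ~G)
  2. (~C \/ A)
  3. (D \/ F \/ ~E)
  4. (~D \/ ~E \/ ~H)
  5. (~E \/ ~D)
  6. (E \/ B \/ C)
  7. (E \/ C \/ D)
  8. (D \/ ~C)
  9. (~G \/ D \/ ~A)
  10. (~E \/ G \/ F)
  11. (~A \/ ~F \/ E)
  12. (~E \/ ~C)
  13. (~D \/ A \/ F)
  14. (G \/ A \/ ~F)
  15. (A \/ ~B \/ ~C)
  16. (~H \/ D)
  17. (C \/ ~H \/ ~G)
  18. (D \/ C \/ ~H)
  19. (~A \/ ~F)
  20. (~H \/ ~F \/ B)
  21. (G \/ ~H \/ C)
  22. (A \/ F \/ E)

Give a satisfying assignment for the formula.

H occurs only negated in the remaining clauses — set H = False.
Try A = True.
  then F is forced to False.
Set B = True and propagate.
Try C = False.
The remaining clauses are satisfied by D = True, E = False, G = False.

A=True  B=True  C=False  D=True  E=False  F=False  G=False  H=False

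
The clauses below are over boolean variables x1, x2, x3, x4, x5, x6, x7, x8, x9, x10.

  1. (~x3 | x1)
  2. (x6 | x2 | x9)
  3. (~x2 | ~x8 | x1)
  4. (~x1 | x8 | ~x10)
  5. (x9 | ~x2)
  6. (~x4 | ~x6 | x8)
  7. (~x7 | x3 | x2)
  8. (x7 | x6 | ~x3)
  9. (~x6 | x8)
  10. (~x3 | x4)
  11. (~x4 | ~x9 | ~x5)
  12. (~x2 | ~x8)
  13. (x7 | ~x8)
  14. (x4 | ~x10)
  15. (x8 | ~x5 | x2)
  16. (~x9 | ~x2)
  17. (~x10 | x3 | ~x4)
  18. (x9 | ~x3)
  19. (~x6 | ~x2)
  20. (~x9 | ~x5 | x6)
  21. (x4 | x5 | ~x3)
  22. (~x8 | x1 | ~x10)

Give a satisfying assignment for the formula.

x10 occurs only negated in the remaining clauses — set x10 = False.
Branch on x1: take x1 = True.
Branch on x2: take x2 = False.
Try x3 = True.
  then x4 is forced to True.
  then x9 is forced to True.
  then x5 is forced to False.
The remaining clauses are satisfied by x6 = False, x7 = True, x8 = True.

x1 = T, x2 = F, x3 = T, x4 = T, x5 = F, x6 = F, x7 = T, x8 = T, x9 = T, x10 = F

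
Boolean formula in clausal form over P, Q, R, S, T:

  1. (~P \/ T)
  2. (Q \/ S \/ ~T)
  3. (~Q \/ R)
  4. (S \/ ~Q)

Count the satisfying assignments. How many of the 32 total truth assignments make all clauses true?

11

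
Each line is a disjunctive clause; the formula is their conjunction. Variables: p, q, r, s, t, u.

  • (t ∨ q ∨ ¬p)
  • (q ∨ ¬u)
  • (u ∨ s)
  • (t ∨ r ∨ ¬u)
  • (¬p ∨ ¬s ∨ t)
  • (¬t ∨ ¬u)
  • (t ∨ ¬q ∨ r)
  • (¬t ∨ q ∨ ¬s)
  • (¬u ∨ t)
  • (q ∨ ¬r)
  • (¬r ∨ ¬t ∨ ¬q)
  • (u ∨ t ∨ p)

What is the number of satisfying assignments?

2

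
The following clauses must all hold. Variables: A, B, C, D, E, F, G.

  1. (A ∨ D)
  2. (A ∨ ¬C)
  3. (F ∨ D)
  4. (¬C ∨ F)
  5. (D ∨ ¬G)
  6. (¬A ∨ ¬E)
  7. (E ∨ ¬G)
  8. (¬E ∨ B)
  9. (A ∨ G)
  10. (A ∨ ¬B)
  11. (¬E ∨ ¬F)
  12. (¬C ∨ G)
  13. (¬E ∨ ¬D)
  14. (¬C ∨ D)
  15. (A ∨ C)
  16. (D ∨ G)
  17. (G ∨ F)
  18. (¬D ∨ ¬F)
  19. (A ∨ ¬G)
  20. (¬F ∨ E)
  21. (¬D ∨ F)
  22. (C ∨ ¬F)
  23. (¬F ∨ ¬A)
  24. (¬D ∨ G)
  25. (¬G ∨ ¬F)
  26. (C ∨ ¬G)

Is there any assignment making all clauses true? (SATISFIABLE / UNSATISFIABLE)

UNSATISFIABLE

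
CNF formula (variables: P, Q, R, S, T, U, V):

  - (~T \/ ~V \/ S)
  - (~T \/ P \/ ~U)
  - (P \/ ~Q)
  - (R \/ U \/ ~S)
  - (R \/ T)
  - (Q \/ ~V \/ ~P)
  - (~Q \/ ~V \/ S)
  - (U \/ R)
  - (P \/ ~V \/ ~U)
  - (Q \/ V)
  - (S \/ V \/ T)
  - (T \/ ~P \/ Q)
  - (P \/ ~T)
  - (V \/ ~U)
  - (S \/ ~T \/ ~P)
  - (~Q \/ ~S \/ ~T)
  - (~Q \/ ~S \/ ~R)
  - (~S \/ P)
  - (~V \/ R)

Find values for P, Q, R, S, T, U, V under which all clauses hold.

P = F, Q = F, R = T, S = F, T = F, U = F, V = T

Check each clause:
  1. (~T \/ S \/ ~V) — ~T is true.
  2. (~T \/ P \/ ~U) — ~U is true.
  3. (P \/ ~Q) — ~Q is true.
  4. (U \/ R \/ ~S) — R is true.
  5. (R \/ T) — R is true.
  6. (~P \/ Q \/ ~V) — ~P is true.
  7. (~Q \/ ~V \/ S) — ~Q is true.
  8. (U \/ R) — R is true.
  9. (P \/ ~U \/ ~V) — ~U is true.
  10. (Q \/ V) — V is true.
  11. (V \/ S \/ T) — V is true.
  12. (T \/ Q \/ ~P) — ~P is true.
  13. (P \/ ~T) — ~T is true.
  14. (~U \/ V) — ~U is true.
  15. (~T \/ ~P \/ S) — ~T is true.
  16. (~S \/ ~T \/ ~Q) — ~T is true.
  17. (~Q \/ ~R \/ ~S) — ~S is true.
  18. (~S \/ P) — ~S is true.
  19. (R \/ ~V) — R is true.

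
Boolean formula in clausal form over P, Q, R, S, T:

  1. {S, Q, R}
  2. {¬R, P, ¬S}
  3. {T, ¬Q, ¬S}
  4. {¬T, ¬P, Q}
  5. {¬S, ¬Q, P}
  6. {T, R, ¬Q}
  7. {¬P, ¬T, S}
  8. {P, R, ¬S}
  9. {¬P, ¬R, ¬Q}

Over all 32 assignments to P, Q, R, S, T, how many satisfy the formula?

Case analysis on P and Q:
  P=T, Q=T: remaining (R,S,T) ∈ {(F,T,T)} — 1.
  P=T, Q=F: remaining (R,S,T) ∈ {(F,T,F); (T,F,F); (T,T,F)} — 3.
  P=F, Q=T: remaining (R,S,T) ∈ {(F,F,T); (T,F,F); (T,F,T)} — 3.
  P=F, Q=F: remaining (R,S,T) ∈ {(T,F,F); (T,F,T)} — 2.
Total: 1 + 3 + 3 + 2 = 9.

9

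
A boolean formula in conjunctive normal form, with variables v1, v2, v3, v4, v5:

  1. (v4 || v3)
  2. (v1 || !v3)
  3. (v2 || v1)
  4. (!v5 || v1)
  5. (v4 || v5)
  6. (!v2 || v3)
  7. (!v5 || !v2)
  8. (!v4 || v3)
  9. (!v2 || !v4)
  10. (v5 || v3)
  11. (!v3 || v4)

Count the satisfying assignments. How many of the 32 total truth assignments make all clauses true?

2

Satisfying assignments:
  v1=1 v2=0 v3=1 v4=1 v5=0
  v1=1 v2=0 v3=1 v4=1 v5=1
That's 2 in total.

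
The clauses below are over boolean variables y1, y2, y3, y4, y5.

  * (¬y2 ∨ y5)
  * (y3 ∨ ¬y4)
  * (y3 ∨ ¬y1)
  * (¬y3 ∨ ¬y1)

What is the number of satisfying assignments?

9

Split on y3, then y1.
  y3=1, y1=1: a clause becomes empty — 0.
  y3=1, y1=0: y4 free; 3 ways for (y2,y5) × 2^1 = 6.
  y3=0, y1=1: a clause becomes empty — 0.
  y3=0, y1=0: remaining (y2,y4,y5) ∈ {(0,0,0); (0,0,1); (1,0,1)} — 3.
Total: 0 + 6 + 0 + 3 = 9.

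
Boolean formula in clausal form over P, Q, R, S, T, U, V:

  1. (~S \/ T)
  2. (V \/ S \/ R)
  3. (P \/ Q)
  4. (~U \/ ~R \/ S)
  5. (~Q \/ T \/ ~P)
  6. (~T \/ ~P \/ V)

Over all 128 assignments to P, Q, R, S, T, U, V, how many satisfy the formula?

Split on P, then S.
  P=T, S=T: forces T=T; V=T; Q, R, U free → 2^3 = 8.
  P=T, S=F: 10 of the 32 assignments to (Q,R,T,U,V) work.
  P=F, S=T: forces Q=T; T=T; R, U, V free → 2^3 = 8.
  P=F, S=F: T free; 4 ways for (Q,R,U,V) × 2^1 = 8.
Total: 8 + 10 + 8 + 8 = 34.

34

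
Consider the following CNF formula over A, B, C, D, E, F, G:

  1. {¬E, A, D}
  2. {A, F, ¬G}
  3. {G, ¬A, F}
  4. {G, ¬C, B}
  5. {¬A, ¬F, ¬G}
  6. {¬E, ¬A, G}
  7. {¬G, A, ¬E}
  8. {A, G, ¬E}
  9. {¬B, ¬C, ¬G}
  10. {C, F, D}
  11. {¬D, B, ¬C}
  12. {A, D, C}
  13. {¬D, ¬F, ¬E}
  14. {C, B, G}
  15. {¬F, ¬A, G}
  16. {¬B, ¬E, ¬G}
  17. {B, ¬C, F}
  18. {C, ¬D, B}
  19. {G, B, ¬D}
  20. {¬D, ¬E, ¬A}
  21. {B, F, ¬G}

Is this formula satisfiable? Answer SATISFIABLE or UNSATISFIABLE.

Pure literal: E appears only negated; assign E = False.
Branch on A: take A = False.
Branch on B: take B = True.
Branch on C: take C = True.
  then G is forced to False.
D, F are now unconstrained; take D = False, F = False.
So A=False, B=True, C=True, D=False, E=False, F=False, G=False is a satisfying assignment.

SATISFIABLE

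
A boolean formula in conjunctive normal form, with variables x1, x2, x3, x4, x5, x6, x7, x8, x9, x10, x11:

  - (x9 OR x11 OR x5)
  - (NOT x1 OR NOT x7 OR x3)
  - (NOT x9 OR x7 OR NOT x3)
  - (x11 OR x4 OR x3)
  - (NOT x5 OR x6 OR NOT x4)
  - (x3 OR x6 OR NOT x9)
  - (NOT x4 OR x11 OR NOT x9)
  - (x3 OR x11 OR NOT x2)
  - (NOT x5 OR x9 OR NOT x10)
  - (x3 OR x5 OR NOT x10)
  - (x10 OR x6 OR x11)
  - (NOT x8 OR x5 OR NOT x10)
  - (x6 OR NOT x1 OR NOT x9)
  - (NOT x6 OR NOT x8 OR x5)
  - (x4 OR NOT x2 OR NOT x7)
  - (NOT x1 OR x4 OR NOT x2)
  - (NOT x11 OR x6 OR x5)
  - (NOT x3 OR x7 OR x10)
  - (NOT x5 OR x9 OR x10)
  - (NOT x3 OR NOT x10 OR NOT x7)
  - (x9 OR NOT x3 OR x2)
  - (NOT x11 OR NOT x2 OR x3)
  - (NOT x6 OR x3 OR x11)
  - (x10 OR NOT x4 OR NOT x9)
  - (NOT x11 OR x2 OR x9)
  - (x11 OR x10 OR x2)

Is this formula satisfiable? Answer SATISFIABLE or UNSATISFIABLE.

Try x1 = True.
Set x2 = False and propagate.
Branch on x3: take x3 = False.
  then x7 is forced to False.
For the remaining variables, x4 = False, x5 = True, x6 = True, x8 = True, x9 = True, x10 = False, x11 = True works.
So x1=True, x2=False, x3=False, x4=False, x5=True, x6=True, x7=False, x8=True, x9=True, x10=False, x11=True is a satisfying assignment.

SATISFIABLE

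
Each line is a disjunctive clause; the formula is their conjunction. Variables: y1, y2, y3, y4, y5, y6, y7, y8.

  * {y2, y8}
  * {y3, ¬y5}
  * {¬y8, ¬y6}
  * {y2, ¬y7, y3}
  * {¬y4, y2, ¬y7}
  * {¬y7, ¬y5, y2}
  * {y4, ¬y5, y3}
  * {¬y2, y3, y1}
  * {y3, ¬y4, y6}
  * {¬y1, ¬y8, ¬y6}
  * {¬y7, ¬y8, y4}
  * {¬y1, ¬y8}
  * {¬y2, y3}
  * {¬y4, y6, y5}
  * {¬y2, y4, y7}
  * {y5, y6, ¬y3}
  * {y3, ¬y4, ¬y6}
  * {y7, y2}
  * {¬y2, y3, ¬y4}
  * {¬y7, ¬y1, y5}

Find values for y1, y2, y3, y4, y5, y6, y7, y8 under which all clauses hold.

Branch on y1: take y1 = False.
The remaining clauses are satisfied by y2 = True, y3 = True, y4 = True, y5 = False, y6 = True, y7 = True, y8 = False.
Every clause has at least one true literal under this assignment.

y1=False  y2=True  y3=True  y4=True  y5=False  y6=True  y7=True  y8=False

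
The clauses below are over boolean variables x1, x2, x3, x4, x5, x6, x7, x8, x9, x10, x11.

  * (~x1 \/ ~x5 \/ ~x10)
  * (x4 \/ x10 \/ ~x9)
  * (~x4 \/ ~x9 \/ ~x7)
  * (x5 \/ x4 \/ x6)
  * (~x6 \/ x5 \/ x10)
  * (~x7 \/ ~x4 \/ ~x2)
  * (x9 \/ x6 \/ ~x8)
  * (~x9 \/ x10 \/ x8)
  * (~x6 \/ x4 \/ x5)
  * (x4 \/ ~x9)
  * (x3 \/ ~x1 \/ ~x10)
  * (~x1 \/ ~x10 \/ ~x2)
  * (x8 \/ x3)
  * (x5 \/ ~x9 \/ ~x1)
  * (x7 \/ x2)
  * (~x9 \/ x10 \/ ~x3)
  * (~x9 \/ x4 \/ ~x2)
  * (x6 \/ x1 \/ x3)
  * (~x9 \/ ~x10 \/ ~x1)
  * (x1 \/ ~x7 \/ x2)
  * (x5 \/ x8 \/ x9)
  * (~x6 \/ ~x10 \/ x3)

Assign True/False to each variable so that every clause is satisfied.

x1=1, x2=1, x3=0, x4=1, x5=1, x6=1, x7=0, x8=1, x9=0, x10=0, x11=0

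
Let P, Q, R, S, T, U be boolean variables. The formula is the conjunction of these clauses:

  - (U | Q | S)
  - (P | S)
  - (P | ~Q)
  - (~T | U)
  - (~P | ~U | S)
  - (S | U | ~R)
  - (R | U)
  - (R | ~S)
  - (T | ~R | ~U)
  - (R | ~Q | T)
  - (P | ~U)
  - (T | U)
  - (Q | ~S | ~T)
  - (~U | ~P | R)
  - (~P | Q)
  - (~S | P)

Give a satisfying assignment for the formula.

Branch on P: take P = True.
  then Q is forced to True.
Try R = True.
For the remaining variables, S = True, T = True, U = True works.
Every clause has at least one true literal under this assignment.

P=True  Q=True  R=True  S=True  T=True  U=True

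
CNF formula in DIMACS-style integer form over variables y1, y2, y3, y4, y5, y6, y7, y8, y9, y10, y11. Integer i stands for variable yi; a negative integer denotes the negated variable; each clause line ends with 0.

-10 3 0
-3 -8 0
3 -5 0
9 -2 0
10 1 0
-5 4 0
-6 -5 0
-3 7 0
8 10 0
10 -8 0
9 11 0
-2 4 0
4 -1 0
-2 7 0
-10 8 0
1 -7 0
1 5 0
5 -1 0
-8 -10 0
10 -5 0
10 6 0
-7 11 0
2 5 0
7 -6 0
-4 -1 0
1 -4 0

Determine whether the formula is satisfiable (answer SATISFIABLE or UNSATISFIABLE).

UNSATISFIABLE

y10 = True:
  propagation gives y3=True, y8=False; an empty clause results — contradiction.
y10 = False:
  propagation gives y1=True, y8=True; an empty clause results — contradiction.
Every branch closes, so no satisfying assignment exists.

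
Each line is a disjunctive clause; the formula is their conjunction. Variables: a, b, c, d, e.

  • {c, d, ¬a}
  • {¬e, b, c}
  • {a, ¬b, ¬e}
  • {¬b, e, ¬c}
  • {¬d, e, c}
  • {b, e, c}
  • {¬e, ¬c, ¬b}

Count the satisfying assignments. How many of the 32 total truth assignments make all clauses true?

10

Split on c, then e.
  c=1, e=1: remaining (a,b,d) ∈ {(0,0,0); (0,0,1); (1,0,0); (1,0,1)} — 4.
  c=1, e=0: remaining (a,b,d) ∈ {(0,0,0); (0,0,1); (1,0,0); (1,0,1)} — 4.
  c=0, e=1: remaining (a,b,d) ∈ {(1,1,1)} — 1.
  c=0, e=0: remaining (a,b,d) ∈ {(0,1,0)} — 1.
Total: 4 + 4 + 1 + 1 = 10.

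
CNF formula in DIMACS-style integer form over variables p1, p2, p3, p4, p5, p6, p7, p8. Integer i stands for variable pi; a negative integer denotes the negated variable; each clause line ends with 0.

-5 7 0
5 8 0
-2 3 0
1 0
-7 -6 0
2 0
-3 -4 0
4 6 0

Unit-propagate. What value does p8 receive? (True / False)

(p1) stands alone — p1 = True.
Unit clause (p2) sets p2 = True.
In (p3 || !p2), !p2 is now false; p3 must hold, so p3 = True.
From (!p4 || !p3) and p3 = True: p4 = False.
In (p6 || p4), p4 is now false; p6 must hold, so p6 = True.
From (!p7 || !p6) and p6 = True: p7 = False.
(p7 || !p5): since p7 = False, the clause reduces to (!p5). p5 = False.
In (p8 || p5), p5 is now false; p8 must hold, so p8 = True.

True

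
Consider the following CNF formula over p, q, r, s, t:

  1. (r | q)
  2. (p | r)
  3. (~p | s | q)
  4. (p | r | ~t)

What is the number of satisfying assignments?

Split on p, then r.
  p=1, r=1: t free; 3 ways for (q,s) × 2^1 = 6.
  p=1, r=0: remaining (q,s,t) ∈ {(1,0,0); (1,0,1); (1,1,0); (1,1,1)} — 4.
  p=0, r=1: q, s, t free → 2^3 = 8.
  p=0, r=0: a clause becomes empty — 0.
Total: 6 + 4 + 8 + 0 = 18.

18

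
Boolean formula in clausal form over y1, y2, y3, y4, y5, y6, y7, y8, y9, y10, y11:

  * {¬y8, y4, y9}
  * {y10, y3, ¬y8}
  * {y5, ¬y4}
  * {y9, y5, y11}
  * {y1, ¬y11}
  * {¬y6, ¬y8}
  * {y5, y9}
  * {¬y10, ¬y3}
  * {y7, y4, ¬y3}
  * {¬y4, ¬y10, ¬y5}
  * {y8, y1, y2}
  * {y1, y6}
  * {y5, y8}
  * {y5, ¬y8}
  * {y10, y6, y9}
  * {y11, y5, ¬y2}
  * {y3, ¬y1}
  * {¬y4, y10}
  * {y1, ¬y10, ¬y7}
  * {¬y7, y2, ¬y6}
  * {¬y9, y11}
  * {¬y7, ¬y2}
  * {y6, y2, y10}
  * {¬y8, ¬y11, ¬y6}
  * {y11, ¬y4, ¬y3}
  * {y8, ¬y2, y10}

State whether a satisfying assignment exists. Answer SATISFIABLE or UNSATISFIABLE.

Branch on y1: take y1 = False.
  then y11 is forced to False.
  then y6 is forced to True.
  then y8 is forced to False.
  then y2 is forced to True.
  then y5 is forced to True.
  then y9 is forced to False.
  then y7 is forced to False.
  then y10 is forced to True.
  then y3 is forced to False.
  then y4 is forced to False.
So y1=F, y2=T, y3=F, y4=F, y5=T, y6=T, y7=F, y8=F, y9=F, y10=T, y11=F is a satisfying assignment.

SATISFIABLE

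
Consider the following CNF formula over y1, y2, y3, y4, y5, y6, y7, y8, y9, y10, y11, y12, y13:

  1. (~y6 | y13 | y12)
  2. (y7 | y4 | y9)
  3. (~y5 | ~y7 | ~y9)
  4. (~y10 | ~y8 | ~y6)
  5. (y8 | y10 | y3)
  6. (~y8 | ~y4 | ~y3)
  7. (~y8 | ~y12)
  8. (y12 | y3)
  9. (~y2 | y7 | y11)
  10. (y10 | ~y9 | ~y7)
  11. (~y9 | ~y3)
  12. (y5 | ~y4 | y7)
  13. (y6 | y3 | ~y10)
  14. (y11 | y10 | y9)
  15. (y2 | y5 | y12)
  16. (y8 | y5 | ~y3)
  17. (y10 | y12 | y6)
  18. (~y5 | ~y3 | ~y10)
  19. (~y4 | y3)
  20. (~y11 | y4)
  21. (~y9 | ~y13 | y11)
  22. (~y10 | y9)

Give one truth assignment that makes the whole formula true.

y1 = 1, y2 = 0, y3 = 0, y4 = 0, y5 = 0, y6 = 1, y7 = 0, y8 = 0, y9 = 1, y10 = 1, y11 = 0, y12 = 1, y13 = 0

Check each clause:
  1. (y13 | ~y6 | y12) — y12 is true.
  2. (y7 | y9 | y4) — y9 is true.
  3. (~y9 | ~y7 | ~y5) — ~y7 is true.
  4. (~y10 | ~y6 | ~y8) — ~y8 is true.
  5. (y3 | y8 | y10) — y10 is true.
  6. (~y3 | ~y4 | ~y8) — ~y8 is true.
  7. (~y12 | ~y8) — ~y8 is true.
  8. (y12 | y3) — y12 is true.
  9. (y11 | ~y2 | y7) — ~y2 is true.
  10. (y10 | ~y9 | ~y7) — ~y7 is true.
  11. (~y3 | ~y9) — ~y3 is true.
  12. (y5 | ~y4 | y7) — ~y4 is true.
  13. (y6 | y3 | ~y10) — y6 is true.
  14. (y10 | y11 | y9) — y9 is true.
  15. (y2 | y12 | y5) — y12 is true.
  16. (~y3 | y8 | y5) — ~y3 is true.
  17. (y12 | y10 | y6) — y10 is true.
  18. (~y3 | ~y5 | ~y10) — ~y5 is true.
  19. (~y4 | y3) — ~y4 is true.
  20. (~y11 | y4) — ~y11 is true.
  21. (~y9 | ~y13 | y11) — ~y13 is true.
  22. (~y10 | y9) — y9 is true.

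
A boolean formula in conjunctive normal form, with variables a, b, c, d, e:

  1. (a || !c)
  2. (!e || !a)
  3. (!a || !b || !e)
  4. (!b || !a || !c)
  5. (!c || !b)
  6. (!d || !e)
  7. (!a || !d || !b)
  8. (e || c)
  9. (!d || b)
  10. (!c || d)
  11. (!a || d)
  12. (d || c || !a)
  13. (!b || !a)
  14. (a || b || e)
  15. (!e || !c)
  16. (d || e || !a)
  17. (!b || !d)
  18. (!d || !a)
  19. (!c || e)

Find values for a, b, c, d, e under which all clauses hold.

Set a = False and propagate.
  then c is forced to False.
  then e is forced to True.
  then d is forced to False.
b is now unconstrained; take b = False.
Every clause has at least one true literal under this assignment.

a=False, b=False, c=False, d=False, e=True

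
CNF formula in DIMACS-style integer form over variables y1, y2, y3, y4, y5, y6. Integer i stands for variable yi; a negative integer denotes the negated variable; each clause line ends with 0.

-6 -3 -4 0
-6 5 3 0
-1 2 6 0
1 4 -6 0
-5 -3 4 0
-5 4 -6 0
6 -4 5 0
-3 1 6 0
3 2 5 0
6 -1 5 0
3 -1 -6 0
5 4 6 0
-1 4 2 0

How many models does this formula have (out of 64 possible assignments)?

10

Case analysis on y6 and y4:
  y6=1, y4=1: remaining (y1,y2,y3,y5) ∈ {(0,0,0,1); (0,1,0,1)} — 2.
  y6=1, y4=0: remaining (y1,y2,y3,y5) ∈ {(1,1,1,0)} — 1.
  y6=0, y4=1: remaining (y1,y2,y3,y5) ∈ {(0,0,0,1); (0,1,0,1); (1,1,0,1); (1,1,1,1)} — 4.
  y6=0, y4=0: remaining (y1,y2,y3,y5) ∈ {(0,0,0,1); (0,1,0,1); (1,1,0,1)} — 3.
Total: 2 + 1 + 4 + 3 = 10.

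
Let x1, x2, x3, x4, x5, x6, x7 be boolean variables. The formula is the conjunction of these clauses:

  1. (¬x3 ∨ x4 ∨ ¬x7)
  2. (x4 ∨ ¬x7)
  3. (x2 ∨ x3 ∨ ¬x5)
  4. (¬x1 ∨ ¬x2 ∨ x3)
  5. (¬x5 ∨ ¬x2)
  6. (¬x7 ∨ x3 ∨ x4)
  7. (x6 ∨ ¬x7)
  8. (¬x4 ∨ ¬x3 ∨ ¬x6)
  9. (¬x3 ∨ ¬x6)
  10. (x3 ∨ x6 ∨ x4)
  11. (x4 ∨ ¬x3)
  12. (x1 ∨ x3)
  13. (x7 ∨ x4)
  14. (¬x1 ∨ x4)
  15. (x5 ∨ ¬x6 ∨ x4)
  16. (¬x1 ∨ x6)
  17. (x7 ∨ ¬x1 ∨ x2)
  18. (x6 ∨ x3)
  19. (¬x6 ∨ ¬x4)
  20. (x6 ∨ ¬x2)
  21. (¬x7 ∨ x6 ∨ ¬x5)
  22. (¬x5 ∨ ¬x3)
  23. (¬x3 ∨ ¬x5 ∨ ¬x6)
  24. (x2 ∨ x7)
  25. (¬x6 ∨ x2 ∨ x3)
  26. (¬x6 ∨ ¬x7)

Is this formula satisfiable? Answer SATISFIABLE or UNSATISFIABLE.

UNSATISFIABLE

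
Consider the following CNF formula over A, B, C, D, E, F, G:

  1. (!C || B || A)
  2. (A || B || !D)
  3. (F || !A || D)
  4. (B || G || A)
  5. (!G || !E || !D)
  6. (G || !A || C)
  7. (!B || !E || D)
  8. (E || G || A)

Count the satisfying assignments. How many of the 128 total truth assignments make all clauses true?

41

Split on A, then B.
  A=1, B=1: 11 of the 32 assignments to (C,D,E,F,G) work.
  A=1, B=0: 14 of the 32 assignments to (C,D,E,F,G) work.
  A=0, B=1: C, F free; 3 ways for (D,E,G) × 2^2 = 12.
  A=0, B=0: remaining (C,D,E,F,G) ∈ {(0,0,0,0,1); (0,0,0,1,1); (0,0,1,0,1); (0,0,1,1,1)} — 4.
Total: 11 + 14 + 12 + 4 = 41.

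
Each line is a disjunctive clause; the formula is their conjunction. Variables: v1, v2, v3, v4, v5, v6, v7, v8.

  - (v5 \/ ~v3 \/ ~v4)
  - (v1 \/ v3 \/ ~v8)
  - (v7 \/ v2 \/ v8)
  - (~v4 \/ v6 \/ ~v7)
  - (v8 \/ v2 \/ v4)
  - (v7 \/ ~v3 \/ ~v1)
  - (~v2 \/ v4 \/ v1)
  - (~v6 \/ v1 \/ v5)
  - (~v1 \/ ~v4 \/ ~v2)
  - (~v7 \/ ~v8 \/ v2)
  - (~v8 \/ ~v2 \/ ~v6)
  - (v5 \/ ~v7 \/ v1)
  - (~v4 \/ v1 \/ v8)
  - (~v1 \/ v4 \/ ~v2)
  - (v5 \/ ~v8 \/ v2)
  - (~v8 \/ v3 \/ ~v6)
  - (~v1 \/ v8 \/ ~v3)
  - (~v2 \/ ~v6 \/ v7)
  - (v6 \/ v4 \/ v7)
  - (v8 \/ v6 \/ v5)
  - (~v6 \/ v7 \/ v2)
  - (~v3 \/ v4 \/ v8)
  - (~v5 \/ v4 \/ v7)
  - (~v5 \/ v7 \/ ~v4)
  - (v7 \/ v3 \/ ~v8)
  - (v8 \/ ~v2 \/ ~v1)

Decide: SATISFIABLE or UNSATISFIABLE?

SATISFIABLE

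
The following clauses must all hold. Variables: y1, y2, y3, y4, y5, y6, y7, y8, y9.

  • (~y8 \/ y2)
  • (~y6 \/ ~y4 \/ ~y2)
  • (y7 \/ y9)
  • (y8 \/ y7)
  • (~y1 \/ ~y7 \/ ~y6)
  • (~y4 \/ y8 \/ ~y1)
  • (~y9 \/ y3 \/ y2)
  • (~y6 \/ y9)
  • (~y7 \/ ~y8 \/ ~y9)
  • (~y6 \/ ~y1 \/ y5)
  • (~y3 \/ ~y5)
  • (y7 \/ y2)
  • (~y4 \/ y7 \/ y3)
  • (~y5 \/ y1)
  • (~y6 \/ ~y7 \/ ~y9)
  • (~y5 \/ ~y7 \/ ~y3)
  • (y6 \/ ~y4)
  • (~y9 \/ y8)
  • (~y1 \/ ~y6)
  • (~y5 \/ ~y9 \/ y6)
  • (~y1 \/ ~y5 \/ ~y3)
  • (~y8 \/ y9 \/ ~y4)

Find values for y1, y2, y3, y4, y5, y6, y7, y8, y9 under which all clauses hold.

y1=False, y2=True, y3=False, y4=False, y5=False, y6=False, y7=False, y8=True, y9=True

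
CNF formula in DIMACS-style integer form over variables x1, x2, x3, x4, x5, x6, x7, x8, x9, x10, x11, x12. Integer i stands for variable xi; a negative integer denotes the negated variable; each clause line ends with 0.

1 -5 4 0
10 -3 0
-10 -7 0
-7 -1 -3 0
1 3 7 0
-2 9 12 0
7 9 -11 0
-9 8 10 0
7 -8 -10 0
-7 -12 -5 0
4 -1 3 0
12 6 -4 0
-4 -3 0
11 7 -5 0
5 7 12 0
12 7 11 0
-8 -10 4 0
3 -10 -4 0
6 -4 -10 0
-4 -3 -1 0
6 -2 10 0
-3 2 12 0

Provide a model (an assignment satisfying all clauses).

x1=1, x2=0, x3=0, x4=1, x5=0, x6=1, x7=1, x8=1, x9=0, x10=0, x11=0, x12=0

x6 occurs only positively in the remaining clauses — set x6 = True.
Branch on x1: take x1 = True.
Try x2 = False.
Branch on x3: take x3 = False.
  then x4 is forced to True.
  then x10 is forced to False.
The remaining clauses are satisfied by x5 = False, x7 = True, x8 = True, x9 = False, x11 = False, x12 = False.
Check each clause:
  1. {x1, ¬x5, x4} — x1 is true.
  2. {x10, ¬x3} — ¬x3 is true.
  3. {¬x10, ¬x7} — ¬x10 is true.
  4. {¬x3, ¬x1, ¬x7} — ¬x3 is true.
  5. {x7, x1, x3} — x1 is true.
  6. {¬x2, x9, x12} — ¬x2 is true.
  7. {x9, x7, ¬x11} — ¬x11 is true.
  8. {¬x9, x10, x8} — x8 is true.
  9. {¬x8, ¬x10, x7} — ¬x10 is true.
  10. {¬x7, ¬x5, ¬x12} — ¬x5 is true.
  11. {x3, x4, ¬x1} — x4 is true.
  12. {x12, ¬x4, x6} — x6 is true.
  13. {¬x4, ¬x3} — ¬x3 is true.
  14. {x11, x7, ¬x5} — ¬x5 is true.
  15. {x5, x7, x12} — x7 is true.
  16. {x7, x11, x12} — x7 is true.
  17. {¬x10, x4, ¬x8} — x4 is true.
  18. {x3, ¬x4, ¬x10} — ¬x10 is true.
  19. {x6, ¬x4, ¬x10} — x6 is true.
  20. {¬x4, ¬x1, ¬x3} — ¬x3 is true.
  21. {x10, x6, ¬x2} — x6 is true.
  22. {x2, x12, ¬x3} — ¬x3 is true.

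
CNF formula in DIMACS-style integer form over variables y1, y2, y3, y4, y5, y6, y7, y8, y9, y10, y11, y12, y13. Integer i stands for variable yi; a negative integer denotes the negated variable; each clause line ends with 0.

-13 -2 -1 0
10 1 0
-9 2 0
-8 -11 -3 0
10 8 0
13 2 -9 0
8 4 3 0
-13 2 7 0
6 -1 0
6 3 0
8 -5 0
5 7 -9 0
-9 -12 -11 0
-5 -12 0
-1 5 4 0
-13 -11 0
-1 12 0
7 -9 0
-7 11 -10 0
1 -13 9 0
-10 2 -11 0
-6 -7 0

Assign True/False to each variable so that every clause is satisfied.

Pure literal: y4 appears only positively; assign y4 = True.
Branch on y1: take y1 = True.
  then y6 is forced to True.
  then y12 is forced to True.
  then y5 is forced to False.
  then y7 is forced to False.
  then y9 is forced to False.
Set y2 = True and propagate.
  then y13 is forced to False.
Try y3 = False.
For the remaining variables, y8 = True, y10 = False, y11 = False works.

y1 = True  y2 = True  y3 = False  y4 = True  y5 = False  y6 = True  y7 = False  y8 = True  y9 = False  y10 = False  y11 = False  y12 = True  y13 = False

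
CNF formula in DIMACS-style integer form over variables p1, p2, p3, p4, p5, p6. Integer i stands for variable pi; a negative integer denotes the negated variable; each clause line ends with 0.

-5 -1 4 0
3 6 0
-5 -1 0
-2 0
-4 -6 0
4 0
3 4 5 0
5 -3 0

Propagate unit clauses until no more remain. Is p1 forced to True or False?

False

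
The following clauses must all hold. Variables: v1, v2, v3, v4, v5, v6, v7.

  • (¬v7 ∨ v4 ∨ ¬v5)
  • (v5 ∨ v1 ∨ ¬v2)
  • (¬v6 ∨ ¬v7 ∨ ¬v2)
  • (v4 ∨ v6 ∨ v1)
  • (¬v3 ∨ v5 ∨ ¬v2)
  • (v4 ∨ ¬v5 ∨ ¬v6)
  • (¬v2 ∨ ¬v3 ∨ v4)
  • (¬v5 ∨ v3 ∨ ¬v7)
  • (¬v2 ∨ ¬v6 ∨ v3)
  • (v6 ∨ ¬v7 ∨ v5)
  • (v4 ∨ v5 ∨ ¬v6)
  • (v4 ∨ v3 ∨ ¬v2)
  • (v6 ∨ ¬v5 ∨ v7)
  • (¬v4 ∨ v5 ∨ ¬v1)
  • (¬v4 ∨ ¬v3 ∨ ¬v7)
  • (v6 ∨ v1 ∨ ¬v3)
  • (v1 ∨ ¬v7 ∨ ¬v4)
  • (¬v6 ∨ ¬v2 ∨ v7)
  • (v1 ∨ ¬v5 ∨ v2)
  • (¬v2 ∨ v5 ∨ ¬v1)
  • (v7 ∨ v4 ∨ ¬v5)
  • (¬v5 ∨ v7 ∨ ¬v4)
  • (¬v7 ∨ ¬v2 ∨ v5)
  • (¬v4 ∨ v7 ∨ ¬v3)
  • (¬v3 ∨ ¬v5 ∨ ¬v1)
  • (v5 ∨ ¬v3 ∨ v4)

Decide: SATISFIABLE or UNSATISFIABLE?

SATISFIABLE

Branch on v1: take v1 = False.
Branch on v2: take v2 = False.
  then v5 is forced to False.
Try v3 = False.
For the remaining variables, v4 = True, v6 = False, v7 = False works.
Every clause has at least one true literal under this assignment.
So v1=0, v2=0, v3=0, v4=1, v5=0, v6=0, v7=0 is a satisfying assignment.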